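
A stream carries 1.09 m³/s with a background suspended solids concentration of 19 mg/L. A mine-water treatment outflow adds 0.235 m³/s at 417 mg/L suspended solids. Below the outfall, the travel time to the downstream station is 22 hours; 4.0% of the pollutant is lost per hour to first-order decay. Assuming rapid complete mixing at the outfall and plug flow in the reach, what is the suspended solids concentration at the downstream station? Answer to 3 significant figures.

36.5 mg/L

Mixed concentration C = ΣQC/ΣQ = (1.090·19.00 + 0.2350·417.0) / 1.325 = 118.7/1.325 = 89.59 mg/L.
4.0%/h lost → k = −ln(1 − 0.04) = 0.04082 h⁻¹.
Decay over the reach: 89.59·exp(−kt) = 89.59·0.4073 = 36.49 mg/L.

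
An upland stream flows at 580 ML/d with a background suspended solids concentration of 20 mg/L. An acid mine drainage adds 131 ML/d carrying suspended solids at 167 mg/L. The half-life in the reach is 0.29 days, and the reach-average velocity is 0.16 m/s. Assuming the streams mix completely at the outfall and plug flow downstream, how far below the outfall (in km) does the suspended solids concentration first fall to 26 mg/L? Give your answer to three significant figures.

3.43 km

Mixed concentration C = ΣQC/ΣQ = (580.0·20.00 + 131.0·167.0) / 711.0 = 33480/711.0 = 47.08 mg/L.
Half-life 0.29 d → k = ln 2 / 0.29 = 2.390 d⁻¹.
Set 47.08·exp(−k·t) = 26 → t = ln(47.08/26)/k = 21470 s = 5.963 h.
Distance = v·t = 0.16·21470 = 3435 m = 3.435 km.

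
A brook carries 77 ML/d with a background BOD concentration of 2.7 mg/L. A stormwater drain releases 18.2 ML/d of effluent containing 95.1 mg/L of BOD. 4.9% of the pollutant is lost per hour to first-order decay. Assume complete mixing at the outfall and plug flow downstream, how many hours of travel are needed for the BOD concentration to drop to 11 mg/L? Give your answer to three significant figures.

Flow-weighted average: C = (77.00·2.700 + 18.20·95.10) / 95.20 = 1939/95.20 = 20.36 mg/L.
4.9%/h lost → k = −ln(1 − 0.049) = 0.05024 h⁻¹.
20.36·exp(−k·t) = 11 → t = ln(20.36/11)/k = 44130 s = 12.26 h.

12.3 h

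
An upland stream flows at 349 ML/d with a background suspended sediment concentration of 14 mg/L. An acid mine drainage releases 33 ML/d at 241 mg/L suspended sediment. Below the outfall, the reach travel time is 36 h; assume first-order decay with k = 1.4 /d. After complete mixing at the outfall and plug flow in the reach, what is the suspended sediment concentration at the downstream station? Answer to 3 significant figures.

After mixing, C = (349.0·14.00 + 33.00·241.0) / 382.0 = 12840/382.0 = 33.61 mg/L.
Applying C = C₀e^(−kt): 33.61 × 0.1225 = 4.116 mg/L.

4.12 mg/L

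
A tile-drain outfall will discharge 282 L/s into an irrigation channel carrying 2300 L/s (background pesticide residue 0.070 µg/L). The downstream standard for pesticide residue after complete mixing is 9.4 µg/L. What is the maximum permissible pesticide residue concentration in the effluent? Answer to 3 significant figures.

85.5 µg/L

At the limit, (Qr·Cr + Qe·Cₑ)/(Qr + Qe) = 9.4:
Cₑ = (2582·9.4 − 2300·0.07000) / 282.0 = 85.50 µg/L.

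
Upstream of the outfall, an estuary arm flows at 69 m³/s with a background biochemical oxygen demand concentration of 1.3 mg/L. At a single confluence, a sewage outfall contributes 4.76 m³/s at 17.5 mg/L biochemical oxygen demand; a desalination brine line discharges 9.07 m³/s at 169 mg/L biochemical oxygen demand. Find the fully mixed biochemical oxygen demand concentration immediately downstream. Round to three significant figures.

Flow-weighted average: C = (69.00·1.300 + 4.760·17.50 + 9.070·169.0) / 82.83 = 1706/82.83 = 20.59 mg/L.

20.6 mg/L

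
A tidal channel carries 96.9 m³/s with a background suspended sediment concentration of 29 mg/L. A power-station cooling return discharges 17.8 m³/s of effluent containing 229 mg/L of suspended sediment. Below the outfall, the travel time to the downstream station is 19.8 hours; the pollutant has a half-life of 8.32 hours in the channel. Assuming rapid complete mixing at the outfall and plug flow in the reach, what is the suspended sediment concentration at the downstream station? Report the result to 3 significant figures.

11.5 mg/L

After mixing, C = (96.90·29.00 + 17.80·229.0) / 114.7 = 6886/114.7 = 60.04 mg/L.
Half-life 8.32 h → k = ln 2 / 8.32 = 0.08331 h⁻¹ = 1.999 d⁻¹.
Decay over the reach: 60.04·exp(−kt) = 60.04·0.1921 = 11.54 mg/L.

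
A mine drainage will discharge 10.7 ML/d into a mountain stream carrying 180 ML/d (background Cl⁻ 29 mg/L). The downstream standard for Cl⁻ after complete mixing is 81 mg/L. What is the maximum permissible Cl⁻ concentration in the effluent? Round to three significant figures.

956 mg/L

At the limit, (Qr·Cr + Qe·Cₑ)/(Qr + Qe) = 81:
Cₑ = (190.7·81 − 180.0·29.00) / 10.70 = 955.8 mg/L.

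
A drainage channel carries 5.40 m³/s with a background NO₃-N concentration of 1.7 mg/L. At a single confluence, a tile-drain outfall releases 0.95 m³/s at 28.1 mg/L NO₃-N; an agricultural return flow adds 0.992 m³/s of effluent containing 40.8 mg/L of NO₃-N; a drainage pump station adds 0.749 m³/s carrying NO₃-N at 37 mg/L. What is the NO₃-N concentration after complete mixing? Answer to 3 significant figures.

12.9 mg/L

Conservation of mass: C = (5.400·1.700 + 0.9500·28.10 + 0.9920·40.80 + 0.7490·37.00) / 8.091 = 104.1/8.091 = 12.86 mg/L.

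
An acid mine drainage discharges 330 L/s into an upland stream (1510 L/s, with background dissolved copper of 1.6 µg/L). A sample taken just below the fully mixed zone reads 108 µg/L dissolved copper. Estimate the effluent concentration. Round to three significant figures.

595 µg/L

Mass balance: 1510·1.600 + 330.0·Cₑ = 1840·108.0
→ Cₑ = (1840·108.0 − 1510·1.600) / 330.0 = 594.9 µg/L.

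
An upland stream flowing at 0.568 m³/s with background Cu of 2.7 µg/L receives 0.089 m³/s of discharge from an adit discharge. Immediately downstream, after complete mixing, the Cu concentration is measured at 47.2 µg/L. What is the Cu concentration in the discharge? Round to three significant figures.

331 µg/L

Mass balance: 0.5680·2.700 + 0.08900·Cₑ = 0.6570·47.20
→ Cₑ = (0.6570·47.20 − 0.5680·2.700) / 0.08900 = 331.2 µg/L.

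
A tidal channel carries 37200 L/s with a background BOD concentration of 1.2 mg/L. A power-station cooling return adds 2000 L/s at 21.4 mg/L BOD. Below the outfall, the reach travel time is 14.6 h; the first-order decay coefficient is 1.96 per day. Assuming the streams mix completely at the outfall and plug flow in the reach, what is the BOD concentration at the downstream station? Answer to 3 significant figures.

Flow-weighted average: C = (37200·1.200 + 2000·21.40) / 39200 = 87440/39200 = 2.231 mg/L.
After decay, C = 2.231 × e^(−kt) = 2.231 × 0.3035 = 0.6770 mg/L.

0.677 mg/L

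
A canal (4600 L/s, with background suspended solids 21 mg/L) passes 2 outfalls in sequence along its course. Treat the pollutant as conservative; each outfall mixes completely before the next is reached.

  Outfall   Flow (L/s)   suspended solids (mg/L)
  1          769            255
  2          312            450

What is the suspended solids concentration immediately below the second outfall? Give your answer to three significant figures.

76.2 mg/L

Outfall 1: combined Q = 5369 L/s; C = (4600·21.00 + 769.0·255.0)/5369 = 54.52 mg/L.
Outfall 2: combined Q = 5681 L/s; C = (5369·54.52 + 312.0·450.0)/5681 = 76.24 mg/L.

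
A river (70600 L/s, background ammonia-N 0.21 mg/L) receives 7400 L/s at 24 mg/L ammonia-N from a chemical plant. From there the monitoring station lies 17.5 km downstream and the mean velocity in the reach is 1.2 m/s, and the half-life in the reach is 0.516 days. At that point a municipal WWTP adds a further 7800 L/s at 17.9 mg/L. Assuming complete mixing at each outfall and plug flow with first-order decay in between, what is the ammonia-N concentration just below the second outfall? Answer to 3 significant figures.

3.42 mg/L

After mixing, C = (70600·0.2100 + 7400·24.00) / 78000 = 192400/78000 = 2.467 mg/L; combined flow 78000 L/s.
Travel time t = 17.5·1000 / 1.2 = 14580 s = 4.051 h.
Half-life 0.516 d → k = ln 2 / 0.516 = 1.343 d⁻¹.
First-order decay: C = 2.467·exp(−k·t) = 2.467·0.7971 = 1.967 mg/L.
Second outfall: C = (78000·1.967 + 7800·17.90)/85800 = 3.415 mg/L.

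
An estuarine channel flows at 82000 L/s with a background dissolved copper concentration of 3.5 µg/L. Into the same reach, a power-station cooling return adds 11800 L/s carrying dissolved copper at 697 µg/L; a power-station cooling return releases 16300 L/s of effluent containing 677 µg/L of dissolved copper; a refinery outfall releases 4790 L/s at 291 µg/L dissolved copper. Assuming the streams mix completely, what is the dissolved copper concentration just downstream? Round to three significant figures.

182 µg/L

Mass balance: C = (82000·3.500 + 11800·697.0 + 16300·677.0 + 4790·291.0) / 114900 = 20940000/114900 = 182.3 µg/L.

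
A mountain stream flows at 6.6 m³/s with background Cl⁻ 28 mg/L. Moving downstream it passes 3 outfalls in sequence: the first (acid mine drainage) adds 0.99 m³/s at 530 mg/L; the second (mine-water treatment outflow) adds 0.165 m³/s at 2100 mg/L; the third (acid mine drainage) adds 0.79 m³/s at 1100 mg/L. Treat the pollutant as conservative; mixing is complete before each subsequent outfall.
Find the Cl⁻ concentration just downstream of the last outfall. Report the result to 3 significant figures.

Outfall 1: combined Q = 7.590 m³/s; C = (6.600·28.00 + 0.9900·530.0)/7.590 = 93.48 mg/L.
Outfall 2: combined Q = 7.755 m³/s; C = (7.590·93.48 + 0.1650·2100)/7.755 = 136.2 mg/L.
Outfall 3: combined Q = 8.545 m³/s; C = (7.755·136.2 + 0.7900·1100)/8.545 = 225.3 mg/L.

225 mg/L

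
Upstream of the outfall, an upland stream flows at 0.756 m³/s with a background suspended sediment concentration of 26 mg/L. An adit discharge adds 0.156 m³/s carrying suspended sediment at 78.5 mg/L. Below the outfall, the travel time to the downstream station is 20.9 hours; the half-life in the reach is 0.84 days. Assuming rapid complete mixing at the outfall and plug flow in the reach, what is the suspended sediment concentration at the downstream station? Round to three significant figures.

After mixing, C = (0.7560·26.00 + 0.1560·78.50) / 0.9120 = 31.90/0.9120 = 34.98 mg/L.
Half-life 0.84 d → k = ln 2 / 0.84 = 0.8252 d⁻¹.
After decay, C = 34.98 × e^(−kt) = 34.98 × 0.4874 = 17.05 mg/L.

17.1 mg/L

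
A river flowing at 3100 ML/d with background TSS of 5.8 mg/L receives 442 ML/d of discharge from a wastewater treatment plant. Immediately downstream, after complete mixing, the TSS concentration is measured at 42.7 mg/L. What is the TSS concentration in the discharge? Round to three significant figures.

Mass balance: 3100·5.800 + 442.0·Cₑ = 3542·42.70
→ Cₑ = (3542·42.70 − 3100·5.800) / 442.0 = 301.5 mg/L.

302 mg/L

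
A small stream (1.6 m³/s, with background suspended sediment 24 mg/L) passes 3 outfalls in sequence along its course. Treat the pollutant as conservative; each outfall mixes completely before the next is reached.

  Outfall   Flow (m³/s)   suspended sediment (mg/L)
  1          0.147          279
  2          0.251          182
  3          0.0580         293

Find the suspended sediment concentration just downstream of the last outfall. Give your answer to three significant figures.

Below outfall 1: Q → 1.747 m³/s, C = (1.600·24.00 + 0.1470·279.0)/1.747 = 45.46 mg/L.
Below outfall 2: Q → 1.998 m³/s, C = (1.747·45.46 + 0.2510·182.0)/1.998 = 62.61 mg/L.
Below outfall 3: Q → 2.056 m³/s, C = (1.998·62.61 + 0.05800·293.0)/2.056 = 69.11 mg/L.

69.1 mg/L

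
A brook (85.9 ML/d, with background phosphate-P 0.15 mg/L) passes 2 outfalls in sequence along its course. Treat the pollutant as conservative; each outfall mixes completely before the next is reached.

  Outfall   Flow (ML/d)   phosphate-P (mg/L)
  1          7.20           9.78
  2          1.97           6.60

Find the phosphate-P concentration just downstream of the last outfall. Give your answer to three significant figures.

1.01 mg/L

Outfall 1: combined Q = 93.10 ML/d; C = (85.90·0.1500 + 7.200·9.780)/93.10 = 0.8947 mg/L.
Outfall 2: combined Q = 95.07 ML/d; C = (93.10·0.8947 + 1.970·6.600)/95.07 = 1.013 mg/L.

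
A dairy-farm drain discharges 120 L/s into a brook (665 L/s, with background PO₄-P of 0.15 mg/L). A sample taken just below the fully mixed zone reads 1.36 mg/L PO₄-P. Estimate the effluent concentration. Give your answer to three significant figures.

8.07 mg/L

Mass balance: 665.0·0.1500 + 120.0·Cₑ = 785.0·1.360
→ Cₑ = (785.0·1.360 − 665.0·0.1500) / 120.0 = 8.065 mg/L.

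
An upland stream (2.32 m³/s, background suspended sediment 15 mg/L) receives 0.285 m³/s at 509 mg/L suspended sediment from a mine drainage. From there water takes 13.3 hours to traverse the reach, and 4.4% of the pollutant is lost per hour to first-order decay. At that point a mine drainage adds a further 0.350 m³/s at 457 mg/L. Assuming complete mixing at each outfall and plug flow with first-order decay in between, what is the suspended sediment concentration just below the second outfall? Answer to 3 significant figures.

After mixing, C = (2.320·15.00 + 0.2850·509.0) / 2.605 = 179.9/2.605 = 69.05 mg/L; combined flow 2.605 m³/s.
4.4%/h lost → k = −ln(1 − 0.044) = 0.04500 h⁻¹.
First-order decay: C = 69.05·exp(−k·t) = 69.05·0.5497 = 37.95 mg/L.
At the second outfall, C = (2.605·37.95 + 0.3500·457.0) / (2.605 + 0.3500) = 87.58 mg/L.

87.6 mg/L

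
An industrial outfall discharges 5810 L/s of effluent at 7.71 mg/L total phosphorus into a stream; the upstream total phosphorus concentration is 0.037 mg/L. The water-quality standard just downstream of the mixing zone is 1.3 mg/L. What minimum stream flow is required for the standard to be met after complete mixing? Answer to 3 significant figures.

29500 L/s

Set C_mix = 1.3: (Q·0.03700 + 5810·7.710) / (Q + 5810) = 1.3
→ Q = 5810·(7.710 − 1.3)/(1.3 − 0.03700) = 29490 L/s.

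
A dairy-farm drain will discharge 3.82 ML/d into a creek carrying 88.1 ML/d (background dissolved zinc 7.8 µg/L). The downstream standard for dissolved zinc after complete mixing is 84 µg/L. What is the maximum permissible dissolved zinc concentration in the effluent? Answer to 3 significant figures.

1840 µg/L

At the limit, (Qr·Cr + Qe·Cₑ)/(Qr + Qe) = 84:
Cₑ = (91.92·84 − 88.10·7.800) / 3.820 = 1841 µg/L.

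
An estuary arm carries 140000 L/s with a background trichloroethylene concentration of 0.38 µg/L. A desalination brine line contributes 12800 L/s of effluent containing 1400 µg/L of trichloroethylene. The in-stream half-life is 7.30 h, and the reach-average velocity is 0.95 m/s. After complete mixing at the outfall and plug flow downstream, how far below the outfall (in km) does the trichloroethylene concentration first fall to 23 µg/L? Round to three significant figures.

58.8 km

Conservation of mass: C = (140000·0.3800 + 12800·1400) / 152800 = 17970000/152800 = 117.6 µg/L.
Half-life 7.30 h → k = ln 2 / 7.30 = 0.09495 h⁻¹ = 2.279 d⁻¹.
Set 117.6·exp(−k·t) = 23 → t = ln(117.6/23)/k = 61880 s = 17.19 h.
Distance = v·t = 0.95·61880 = 58780 m = 58.78 km.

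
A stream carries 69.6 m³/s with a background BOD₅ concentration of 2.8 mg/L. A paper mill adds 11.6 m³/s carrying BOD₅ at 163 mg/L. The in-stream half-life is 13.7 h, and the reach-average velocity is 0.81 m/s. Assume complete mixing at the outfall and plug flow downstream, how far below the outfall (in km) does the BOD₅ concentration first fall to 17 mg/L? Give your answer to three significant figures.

23.8 km

Mass balance: C = (69.60·2.800 + 11.60·163.0) / 81.20 = 2086/81.20 = 25.69 mg/L.
Half-life 13.7 h → k = ln 2 / 13.7 = 0.05059 h⁻¹ = 1.214 d⁻¹.
Set 25.69·exp(−k·t) = 17 → t = ln(25.69/17)/k = 29370 s = 8.157 h.
Distance = v·t = 0.81·29370 = 23790 m = 23.79 km.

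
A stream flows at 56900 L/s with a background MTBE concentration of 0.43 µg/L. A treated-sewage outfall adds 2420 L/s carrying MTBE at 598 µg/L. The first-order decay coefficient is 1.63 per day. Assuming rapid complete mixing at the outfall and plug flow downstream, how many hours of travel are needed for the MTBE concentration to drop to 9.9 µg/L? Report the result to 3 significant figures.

After mixing, C = (56900·0.4300 + 2420·598.0) / 59320 = 1472000/59320 = 24.81 µg/L.
24.81·exp(−k·t) = 9.9 → t = ln(24.81/9.9)/k = 48690 s = 13.53 h.

13.5 h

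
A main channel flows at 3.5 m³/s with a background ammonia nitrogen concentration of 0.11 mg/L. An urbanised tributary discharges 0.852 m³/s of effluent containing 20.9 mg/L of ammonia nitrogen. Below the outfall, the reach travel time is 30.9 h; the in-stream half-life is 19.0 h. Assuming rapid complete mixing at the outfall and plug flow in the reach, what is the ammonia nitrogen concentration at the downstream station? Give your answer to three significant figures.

1.35 mg/L

After mixing, C = (3.500·0.1100 + 0.8520·20.90) / 4.352 = 18.19/4.352 = 4.180 mg/L.
Half-life 19.0 h → k = ln 2 / 19.0 = 0.03648 h⁻¹ = 0.8756 d⁻¹.
Applying C = C₀e^(−kt): 4.180 × 0.3239 = 1.354 mg/L.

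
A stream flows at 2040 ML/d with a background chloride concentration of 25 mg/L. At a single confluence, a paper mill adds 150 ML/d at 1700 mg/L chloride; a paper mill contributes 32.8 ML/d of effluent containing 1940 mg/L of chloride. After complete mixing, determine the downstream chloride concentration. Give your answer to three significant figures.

Conservation of mass: C = (2040·25.00 + 150.0·1700 + 32.80·1940) / 2223 = 369600/2223 = 166.3 mg/L.

166 mg/L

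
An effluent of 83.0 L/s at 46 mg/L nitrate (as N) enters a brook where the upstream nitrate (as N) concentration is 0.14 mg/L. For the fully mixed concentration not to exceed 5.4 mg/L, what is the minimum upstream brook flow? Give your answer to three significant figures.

641 L/s

Set C_mix = 5.4: (Q·0.1400 + 83.00·46.00) / (Q + 83.00) = 5.4
→ Q = 83.00·(46.00 − 5.4)/(5.4 − 0.1400) = 640.6 L/s.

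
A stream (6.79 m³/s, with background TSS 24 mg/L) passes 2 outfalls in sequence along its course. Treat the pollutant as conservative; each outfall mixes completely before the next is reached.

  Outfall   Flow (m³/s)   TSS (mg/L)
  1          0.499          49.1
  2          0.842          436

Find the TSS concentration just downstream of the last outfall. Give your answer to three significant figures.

68.2 mg/L

Outfall 1: combined Q = 7.289 m³/s; C = (6.790·24.00 + 0.4990·49.10)/7.289 = 25.72 mg/L.
Outfall 2: combined Q = 8.131 m³/s; C = (7.289·25.72 + 0.8420·436.0)/8.131 = 68.20 mg/L.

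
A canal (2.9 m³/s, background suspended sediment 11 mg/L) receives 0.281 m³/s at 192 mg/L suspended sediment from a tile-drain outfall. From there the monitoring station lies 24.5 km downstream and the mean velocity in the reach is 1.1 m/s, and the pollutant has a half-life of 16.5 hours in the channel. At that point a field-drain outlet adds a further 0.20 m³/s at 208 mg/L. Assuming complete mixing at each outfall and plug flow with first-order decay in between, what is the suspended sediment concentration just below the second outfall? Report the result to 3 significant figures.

31.9 mg/L

Conservation of mass: C = (2.900·11.00 + 0.2810·192.0) / 3.181 = 85.85/3.181 = 26.99 mg/L; combined flow 3.181 m³/s.
Travel time t = 24.5·1000 / 1.1 = 22270 s = 6.187 h.
Half-life 16.5 h → k = ln 2 / 16.5 = 0.04201 h⁻¹ = 1.008 d⁻¹.
After decay, C = 26.99 × e^(−kt) = 26.99 × 0.7711 = 20.81 mg/L.
At the second outfall, C = (3.181·20.81 + 0.2000·208.0) / (3.181 + 0.2000) = 31.88 mg/L.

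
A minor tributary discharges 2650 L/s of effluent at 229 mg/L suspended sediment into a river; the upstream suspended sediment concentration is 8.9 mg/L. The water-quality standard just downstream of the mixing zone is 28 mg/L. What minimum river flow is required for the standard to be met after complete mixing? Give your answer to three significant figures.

27900 L/s

Set C_mix = 28: (Q·8.900 + 2650·229.0) / (Q + 2650) = 28
→ Q = 2650·(229.0 − 28)/(28 − 8.900) = 27890 L/s.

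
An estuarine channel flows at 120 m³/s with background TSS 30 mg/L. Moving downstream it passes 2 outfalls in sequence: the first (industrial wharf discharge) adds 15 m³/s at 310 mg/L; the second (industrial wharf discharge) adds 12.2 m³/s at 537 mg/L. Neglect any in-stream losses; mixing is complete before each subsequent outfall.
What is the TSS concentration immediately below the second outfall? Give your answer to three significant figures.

After outfall 1: Q = 120.0 + 15.00 = 135.0 m³/s; C = (120.0·30.00 + 15.00·310.0)/135.0 = 61.11 mg/L.
After outfall 2: Q = 135.0 + 12.20 = 147.2 m³/s; C = (135.0·61.11 + 12.20·537.0)/147.2 = 100.6 mg/L.

101 mg/L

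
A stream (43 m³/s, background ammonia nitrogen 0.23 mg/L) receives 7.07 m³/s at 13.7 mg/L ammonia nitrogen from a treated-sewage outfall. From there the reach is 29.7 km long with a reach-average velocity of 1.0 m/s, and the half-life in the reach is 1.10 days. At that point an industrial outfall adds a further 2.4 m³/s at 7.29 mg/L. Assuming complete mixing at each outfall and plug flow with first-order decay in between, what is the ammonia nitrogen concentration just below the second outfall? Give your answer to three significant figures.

Mixed concentration C = ΣQC/ΣQ = (43.00·0.2300 + 7.070·13.70) / 50.07 = 106.7/50.07 = 2.132 mg/L; combined flow 50.07 m³/s.
Travel time t = 29.7·1000 / 1.0 = 29700 s = 8.250 h.
Half-life 1.10 d → k = ln 2 / 1.10 = 0.6301 d⁻¹.
After decay, C = 2.132 × e^(−kt) = 2.132 × 0.8052 = 1.717 mg/L.
Second outfall: C = (50.07·1.717 + 2.400·7.290)/52.47 = 1.972 mg/L.

1.97 mg/L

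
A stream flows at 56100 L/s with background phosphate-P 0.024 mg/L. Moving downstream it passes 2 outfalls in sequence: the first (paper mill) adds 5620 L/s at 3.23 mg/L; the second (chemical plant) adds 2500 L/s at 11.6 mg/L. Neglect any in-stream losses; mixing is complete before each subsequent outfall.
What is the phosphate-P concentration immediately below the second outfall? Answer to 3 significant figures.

0.755 mg/L

Outfall 1: combined Q = 61720 L/s; C = (56100·0.02400 + 5620·3.230)/61720 = 0.3159 mg/L.
Outfall 2: combined Q = 64220 L/s; C = (61720·0.3159 + 2500·11.60)/64220 = 0.7552 mg/L.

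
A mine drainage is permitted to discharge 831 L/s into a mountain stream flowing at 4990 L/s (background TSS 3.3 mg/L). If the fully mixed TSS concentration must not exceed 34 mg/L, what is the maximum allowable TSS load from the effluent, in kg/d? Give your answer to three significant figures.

15700 kg/d

Mass balance at the limit: 4990·3.300 + 831.0·Cₑ = 5821·34 → Cₑ = 218.3 mg/L.
831.0 L/s = 0.8310 m³/s. Load = 0.8310 m³/s × 218.3 g/m³ × 86 400 s/d = 15680 kg/d.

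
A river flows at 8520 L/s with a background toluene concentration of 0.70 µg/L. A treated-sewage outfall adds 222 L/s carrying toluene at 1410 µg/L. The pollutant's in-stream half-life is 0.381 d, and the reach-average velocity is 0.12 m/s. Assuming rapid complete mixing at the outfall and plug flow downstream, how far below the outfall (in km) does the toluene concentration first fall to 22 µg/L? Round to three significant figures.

2.88 km

After mixing, C = (8520·0.7000 + 222.0·1410) / 8742 = 319000/8742 = 36.49 µg/L.
Half-life 0.381 d → k = ln 2 / 0.381 = 1.819 d⁻¹.
Set 36.49·exp(−k·t) = 22 → t = ln(36.49/22)/k = 24030 s = 6.675 h.
Distance = v·t = 0.12·24030 = 2883 m = 2.883 km.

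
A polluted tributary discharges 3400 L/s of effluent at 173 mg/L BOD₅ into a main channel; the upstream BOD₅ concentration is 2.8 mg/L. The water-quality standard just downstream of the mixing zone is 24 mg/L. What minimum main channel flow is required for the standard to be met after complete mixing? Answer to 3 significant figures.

23900 L/s

Set C_mix = 24: (Q·2.800 + 3400·173.0) / (Q + 3400) = 24
→ Q = 3400·(173.0 − 24)/(24 − 2.800) = 23900 L/s.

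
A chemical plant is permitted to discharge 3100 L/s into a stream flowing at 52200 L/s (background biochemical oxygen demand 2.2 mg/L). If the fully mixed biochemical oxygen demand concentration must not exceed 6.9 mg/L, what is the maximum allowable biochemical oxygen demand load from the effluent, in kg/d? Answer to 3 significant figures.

Mass balance at the limit: 52200·2.200 + 3100·Cₑ = 55300·6.9 → Cₑ = 86.04 mg/L.
3100 L/s = 3.100 m³/s. Load = 3.100 m³/s × 86.04 g/m³ × 86 400 s/d = 23050 kg/d.

23000 kg/d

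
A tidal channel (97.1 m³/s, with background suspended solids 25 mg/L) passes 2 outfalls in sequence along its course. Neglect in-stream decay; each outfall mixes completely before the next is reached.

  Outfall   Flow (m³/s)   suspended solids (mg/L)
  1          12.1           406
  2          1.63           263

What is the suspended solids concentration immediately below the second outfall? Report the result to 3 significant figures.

70.1 mg/L

Below outfall 1: Q → 109.2 m³/s, C = (97.10·25.00 + 12.10·406.0)/109.2 = 67.22 mg/L.
Below outfall 2: Q → 110.8 m³/s, C = (109.2·67.22 + 1.630·263.0)/110.8 = 70.10 mg/L.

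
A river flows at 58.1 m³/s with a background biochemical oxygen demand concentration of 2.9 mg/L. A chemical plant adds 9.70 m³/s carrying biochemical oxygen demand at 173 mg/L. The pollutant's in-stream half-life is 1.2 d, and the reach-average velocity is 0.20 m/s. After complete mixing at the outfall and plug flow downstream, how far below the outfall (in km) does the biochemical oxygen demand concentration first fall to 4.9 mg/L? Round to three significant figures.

51.3 km

Mass balance: C = (58.10·2.900 + 9.700·173.0) / 67.80 = 1847/67.80 = 27.24 mg/L.
Half-life 1.2 d → k = ln 2 / 1.2 = 0.5776 d⁻¹.
Set 27.24·exp(−k·t) = 4.9 → t = ln(27.24/4.9)/k = 256600 s = 71.27 h.
Distance = v·t = 0.20·256600 = 51310 m = 51.31 km.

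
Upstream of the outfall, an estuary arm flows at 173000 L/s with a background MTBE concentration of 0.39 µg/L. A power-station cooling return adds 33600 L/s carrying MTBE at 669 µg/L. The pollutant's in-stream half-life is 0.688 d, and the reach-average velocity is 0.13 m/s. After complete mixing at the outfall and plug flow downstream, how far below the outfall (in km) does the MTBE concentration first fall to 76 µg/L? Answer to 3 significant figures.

Mass balance: C = (173000·0.3900 + 33600·669.0) / 206600 = 22550000/206600 = 109.1 µg/L.
Half-life 0.688 d → k = ln 2 / 0.688 = 1.007 d⁻¹.
Set 109.1·exp(−k·t) = 76 → t = ln(109.1/76)/k = 31030 s = 8.618 h.
Distance = v·t = 0.13·31030 = 4033 m = 4.033 km.

4.03 km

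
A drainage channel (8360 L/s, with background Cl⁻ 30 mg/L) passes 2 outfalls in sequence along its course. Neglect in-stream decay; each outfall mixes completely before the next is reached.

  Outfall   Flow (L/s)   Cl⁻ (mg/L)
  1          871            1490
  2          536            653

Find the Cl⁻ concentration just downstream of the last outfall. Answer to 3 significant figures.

194 mg/L

Below outfall 1: Q → 9231 L/s, C = (8360·30.00 + 871.0·1490)/9231 = 167.8 mg/L.
Below outfall 2: Q → 9767 L/s, C = (9231·167.8 + 536.0·653.0)/9767 = 194.4 mg/L.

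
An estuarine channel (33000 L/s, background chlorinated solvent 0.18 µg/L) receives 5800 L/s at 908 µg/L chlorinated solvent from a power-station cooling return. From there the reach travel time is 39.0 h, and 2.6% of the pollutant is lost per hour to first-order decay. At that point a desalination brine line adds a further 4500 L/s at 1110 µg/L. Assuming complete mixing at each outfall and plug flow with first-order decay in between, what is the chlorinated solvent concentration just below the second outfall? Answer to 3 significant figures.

159 µg/L

Conservation of mass: C = (33000·0.1800 + 5800·908.0) / 38800 = 5272000/38800 = 135.9 µg/L; combined flow 38800 L/s.
2.6%/h lost → k = −ln(1 − 0.026) = 0.02634 h⁻¹.
After decay, C = 135.9 × e^(−kt) = 135.9 × 0.3579 = 48.64 µg/L.
At the second outfall, C = (38800·48.64 + 4500·1110) / (38800 + 4500) = 158.9 µg/L.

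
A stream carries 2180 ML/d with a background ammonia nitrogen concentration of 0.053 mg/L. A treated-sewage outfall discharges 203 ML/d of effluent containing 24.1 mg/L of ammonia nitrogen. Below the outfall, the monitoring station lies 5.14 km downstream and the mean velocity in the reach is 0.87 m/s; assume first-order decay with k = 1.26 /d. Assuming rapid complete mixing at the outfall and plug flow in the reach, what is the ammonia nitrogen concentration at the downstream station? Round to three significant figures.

Mass balance: C = (2180·0.05300 + 203.0·24.10) / 2383 = 5008/2383 = 2.101 mg/L.
Travel time t = 5.14·1000 / 0.87 = 5908 s = 1.641 h.
After decay, C = 2.101 × e^(−kt) = 2.101 × 0.9174 = 1.928 mg/L.

1.93 mg/L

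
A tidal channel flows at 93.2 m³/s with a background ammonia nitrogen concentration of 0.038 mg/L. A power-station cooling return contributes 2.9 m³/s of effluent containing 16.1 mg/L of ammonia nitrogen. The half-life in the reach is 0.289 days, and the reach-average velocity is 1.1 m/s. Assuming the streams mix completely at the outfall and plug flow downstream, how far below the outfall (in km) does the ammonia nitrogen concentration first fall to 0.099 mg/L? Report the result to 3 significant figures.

65.9 km

Flow-weighted average: C = (93.20·0.03800 + 2.900·16.10) / 96.10 = 50.23/96.10 = 0.5227 mg/L.
Half-life 0.289 d → k = ln 2 / 0.289 = 2.398 d⁻¹.
Set 0.5227·exp(−k·t) = 0.099 → t = ln(0.5227/0.099)/k = 59940 s = 16.65 h.
Distance = v·t = 1.1·59940 = 65930 m = 65.93 km.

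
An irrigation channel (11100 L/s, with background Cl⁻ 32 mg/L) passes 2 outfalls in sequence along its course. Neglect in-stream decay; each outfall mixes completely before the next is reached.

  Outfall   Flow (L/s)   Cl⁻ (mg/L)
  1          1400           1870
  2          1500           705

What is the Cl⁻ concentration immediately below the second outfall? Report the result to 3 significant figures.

After outfall 1: Q = 11100 + 1400 = 12500 L/s; C = (11100·32.00 + 1400·1870)/12500 = 237.9 mg/L.
After outfall 2: Q = 12500 + 1500 = 14000 L/s; C = (12500·237.9 + 1500·705.0)/14000 = 287.9 mg/L.

288 mg/L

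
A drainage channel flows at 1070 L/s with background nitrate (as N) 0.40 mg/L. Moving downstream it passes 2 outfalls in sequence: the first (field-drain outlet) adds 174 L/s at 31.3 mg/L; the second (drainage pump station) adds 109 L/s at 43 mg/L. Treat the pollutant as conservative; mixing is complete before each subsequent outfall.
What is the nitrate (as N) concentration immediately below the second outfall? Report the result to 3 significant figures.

7.81 mg/L

After outfall 1: Q = 1070 + 174.0 = 1244 L/s; C = (1070·0.4000 + 174.0·31.30)/1244 = 4.722 mg/L.
After outfall 2: Q = 1244 + 109.0 = 1353 L/s; C = (1244·4.722 + 109.0·43.00)/1353 = 7.806 mg/L.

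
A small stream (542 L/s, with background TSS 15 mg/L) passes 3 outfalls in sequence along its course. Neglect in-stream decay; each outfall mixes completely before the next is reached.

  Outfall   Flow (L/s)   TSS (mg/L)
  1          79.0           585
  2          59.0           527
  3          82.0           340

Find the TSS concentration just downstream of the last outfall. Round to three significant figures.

149 mg/L

Outfall 1: combined Q = 621.0 L/s; C = (542.0·15.00 + 79.00·585.0)/621.0 = 87.51 mg/L.
Outfall 2: combined Q = 680.0 L/s; C = (621.0·87.51 + 59.00·527.0)/680.0 = 125.6 mg/L.
Outfall 3: combined Q = 762.0 L/s; C = (680.0·125.6 + 82.00·340.0)/762.0 = 148.7 mg/L.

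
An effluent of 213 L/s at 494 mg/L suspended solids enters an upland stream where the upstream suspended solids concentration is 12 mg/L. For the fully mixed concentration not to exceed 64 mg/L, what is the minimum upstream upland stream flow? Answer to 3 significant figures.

Set C_mix = 64: (Q·12.00 + 213.0·494.0) / (Q + 213.0) = 64
→ Q = 213.0·(494.0 − 64)/(64 − 12.00) = 1761 L/s.

1760 L/s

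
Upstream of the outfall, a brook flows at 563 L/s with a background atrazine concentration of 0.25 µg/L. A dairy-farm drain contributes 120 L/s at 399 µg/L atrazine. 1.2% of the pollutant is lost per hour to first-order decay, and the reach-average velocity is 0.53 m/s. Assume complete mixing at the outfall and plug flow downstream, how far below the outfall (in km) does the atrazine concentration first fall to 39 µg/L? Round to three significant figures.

93.1 km

Mixed concentration C = ΣQC/ΣQ = (563.0·0.2500 + 120.0·399.0) / 683.0 = 48020/683.0 = 70.31 µg/L.
1.2%/h lost → k = −ln(1 − 0.012) = 0.01207 h⁻¹.
Set 70.31·exp(−k·t) = 39 → t = ln(70.31/39)/k = 175700 s = 48.82 h.
Distance = v·t = 0.53·175700 = 93140 m = 93.14 km.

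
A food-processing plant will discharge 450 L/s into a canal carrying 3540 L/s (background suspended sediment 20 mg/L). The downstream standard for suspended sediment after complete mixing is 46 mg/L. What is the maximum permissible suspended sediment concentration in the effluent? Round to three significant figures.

At the limit, (Qr·Cr + Qe·Cₑ)/(Qr + Qe) = 46:
Cₑ = (3990·46 − 3540·20.00) / 450.0 = 250.5 mg/L.

251 mg/L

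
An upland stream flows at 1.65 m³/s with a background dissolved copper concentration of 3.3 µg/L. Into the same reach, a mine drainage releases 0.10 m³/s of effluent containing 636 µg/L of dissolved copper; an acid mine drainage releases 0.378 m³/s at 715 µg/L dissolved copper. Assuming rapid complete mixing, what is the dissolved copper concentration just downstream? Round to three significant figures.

Mixed concentration C = ΣQC/ΣQ = (1.650·3.300 + 0.1000·636.0 + 0.3780·715.0) / 2.128 = 339.3/2.128 = 159.5 µg/L.

159 µg/L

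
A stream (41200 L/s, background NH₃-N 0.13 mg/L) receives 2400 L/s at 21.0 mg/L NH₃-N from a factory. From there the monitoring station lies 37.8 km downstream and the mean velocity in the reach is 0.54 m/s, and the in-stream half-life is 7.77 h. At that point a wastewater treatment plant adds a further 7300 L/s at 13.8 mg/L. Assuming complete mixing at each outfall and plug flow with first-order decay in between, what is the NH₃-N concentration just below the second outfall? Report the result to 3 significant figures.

2.17 mg/L

Flow-weighted average: C = (41200·0.1300 + 2400·21.00) / 43600 = 55760/43600 = 1.279 mg/L; combined flow 43600 L/s.
Travel time t = 37.8·1000 / 0.54 = 70000 s = 19.44 h.
Half-life 7.77 h → k = ln 2 / 7.77 = 0.08921 h⁻¹ = 2.141 d⁻¹.
Decay over the reach: 1.279·exp(−kt) = 1.279·0.1765 = 0.2257 mg/L.
At the second outfall, C = (43600·0.2257 + 7300·13.80) / (43600 + 7300) = 2.172 mg/L.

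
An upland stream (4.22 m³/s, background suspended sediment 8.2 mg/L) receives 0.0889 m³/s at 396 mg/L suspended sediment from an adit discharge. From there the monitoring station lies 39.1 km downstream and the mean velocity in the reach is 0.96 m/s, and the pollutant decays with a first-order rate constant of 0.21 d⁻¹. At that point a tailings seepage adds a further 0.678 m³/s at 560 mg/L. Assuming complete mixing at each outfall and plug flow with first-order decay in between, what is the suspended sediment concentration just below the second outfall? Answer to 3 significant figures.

Mixed concentration C = ΣQC/ΣQ = (4.220·8.200 + 0.08890·396.0) / 4.309 = 69.81/4.309 = 16.20 mg/L; combined flow 4.309 m³/s.
Travel time t = 39.1·1000 / 0.96 = 40730 s = 11.31 h.
Applying C = C₀e^(−kt): 16.20 × 0.9057 = 14.67 mg/L.
At the second outfall, C = (4.309·14.67 + 0.6780·560.0) / (4.309 + 0.6780) = 88.81 mg/L.

88.8 mg/L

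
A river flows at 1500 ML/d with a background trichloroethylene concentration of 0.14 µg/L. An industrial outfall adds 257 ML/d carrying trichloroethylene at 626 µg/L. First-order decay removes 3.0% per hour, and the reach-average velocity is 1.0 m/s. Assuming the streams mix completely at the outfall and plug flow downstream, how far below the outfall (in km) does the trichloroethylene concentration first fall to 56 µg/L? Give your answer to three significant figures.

58.3 km

After mixing, C = (1500·0.1400 + 257.0·626.0) / 1757 = 161100/1757 = 91.69 µg/L.
3.0%/h lost → k = −ln(1 − 0.03) = 0.03046 h⁻¹.
Set 91.69·exp(−k·t) = 56 → t = ln(91.69/56)/k = 58270 s = 16.19 h.
Distance = v·t = 1.0·58270 = 58270 m = 58.27 km.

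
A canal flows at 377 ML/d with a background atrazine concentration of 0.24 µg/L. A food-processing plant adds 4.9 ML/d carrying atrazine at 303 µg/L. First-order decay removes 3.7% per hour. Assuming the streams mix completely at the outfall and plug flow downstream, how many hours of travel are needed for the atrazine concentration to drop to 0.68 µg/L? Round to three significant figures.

47.8 h

After mixing, C = (377.0·0.2400 + 4.900·303.0) / 381.9 = 1575/381.9 = 4.125 µg/L.
3.7%/h lost → k = −ln(1 − 0.037) = 0.03770 h⁻¹.
4.125·exp(−k·t) = 0.68 → t = ln(4.125/0.68)/k = 172100 s = 47.81 h.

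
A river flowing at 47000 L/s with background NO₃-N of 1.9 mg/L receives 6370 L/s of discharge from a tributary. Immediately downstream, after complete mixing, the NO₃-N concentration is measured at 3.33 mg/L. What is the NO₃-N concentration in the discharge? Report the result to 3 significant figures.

Mass balance: 47000·1.900 + 6370·Cₑ = 53370·3.330
→ Cₑ = (53370·3.330 − 47000·1.900) / 6370 = 13.88 mg/L.

13.9 mg/L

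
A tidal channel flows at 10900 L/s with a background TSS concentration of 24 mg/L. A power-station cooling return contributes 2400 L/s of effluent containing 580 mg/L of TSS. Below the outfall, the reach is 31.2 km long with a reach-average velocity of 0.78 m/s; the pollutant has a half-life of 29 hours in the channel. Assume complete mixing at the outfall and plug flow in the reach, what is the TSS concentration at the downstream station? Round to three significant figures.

Conservation of mass: C = (10900·24.00 + 2400·580.0) / 13300 = 1654000/13300 = 124.3 mg/L.
Travel time t = 31.2·1000 / 0.78 = 40000 s = 11.11 h.
Half-life 29 h → k = ln 2 / 29 = 0.02390 h⁻¹ = 0.5736 d⁻¹.
After decay, C = 124.3 × e^(−kt) = 124.3 × 0.7668 = 95.33 mg/L.

95.3 mg/L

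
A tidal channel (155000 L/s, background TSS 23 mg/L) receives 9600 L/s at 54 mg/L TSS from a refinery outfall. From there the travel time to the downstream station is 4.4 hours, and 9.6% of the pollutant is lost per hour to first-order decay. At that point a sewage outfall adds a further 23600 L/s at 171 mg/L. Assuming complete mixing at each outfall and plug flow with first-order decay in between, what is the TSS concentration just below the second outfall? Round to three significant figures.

35.4 mg/L

After mixing, C = (155000·23.00 + 9600·54.00) / 164600 = 4083000/164600 = 24.81 mg/L; combined flow 164600 L/s.
9.6%/h lost → k = −ln(1 − 0.096) = 0.1009 h⁻¹.
First-order decay: C = 24.81·exp(−k·t) = 24.81·0.6414 = 15.91 mg/L.
At the second outfall, C = (164600·15.91 + 23600·171.0) / (164600 + 23600) = 35.36 mg/L.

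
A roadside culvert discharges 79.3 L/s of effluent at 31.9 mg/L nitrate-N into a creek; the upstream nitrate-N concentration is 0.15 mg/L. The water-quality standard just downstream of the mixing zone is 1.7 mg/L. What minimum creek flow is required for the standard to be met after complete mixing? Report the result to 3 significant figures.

Set C_mix = 1.7: (Q·0.1500 + 79.30·31.90) / (Q + 79.30) = 1.7
→ Q = 79.30·(31.90 − 1.7)/(1.7 − 0.1500) = 1545 L/s.

1550 L/s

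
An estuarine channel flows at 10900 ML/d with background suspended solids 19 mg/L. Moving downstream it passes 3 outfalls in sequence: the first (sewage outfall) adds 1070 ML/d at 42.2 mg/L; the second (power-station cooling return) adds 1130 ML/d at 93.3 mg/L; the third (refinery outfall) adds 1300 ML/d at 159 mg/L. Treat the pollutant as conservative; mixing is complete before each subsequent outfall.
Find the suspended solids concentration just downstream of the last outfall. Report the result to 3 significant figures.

39.2 mg/L

Outfall 1: combined Q = 11970 ML/d; C = (10900·19.00 + 1070·42.20)/11970 = 21.07 mg/L.
Outfall 2: combined Q = 13100 ML/d; C = (11970·21.07 + 1130·93.30)/13100 = 27.30 mg/L.
Outfall 3: combined Q = 14400 ML/d; C = (13100·27.30 + 1300·159.0)/14400 = 39.19 mg/L.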